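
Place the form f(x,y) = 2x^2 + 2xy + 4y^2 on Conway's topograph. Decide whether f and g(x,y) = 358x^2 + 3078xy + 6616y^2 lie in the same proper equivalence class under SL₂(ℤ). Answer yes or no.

D₁ = -28, D₂ = -28
f: reduced (well bottom): (2,2,4) with a≤c, −a<b≤a
g: translate: b→214 (≡3078 mod 716), so (358,3078,6616)→(358,214,32)
g: flip: (358,214,32)→(32,-214,358)
g: translate: b→-22 (≡-214 mod 64), so (32,-214,358)→(32,-22,4)
g: flip: (32,-22,4)→(4,22,32)
g: translate: b→-2 (≡22 mod 8), so (4,22,32)→(4,-2,2)
g: flip: (4,-2,2)→(2,2,4)
g: reduced (well bottom): (2,2,4) with a≤c, −a<b≤a
reduced forms (2, 2, 4) vs (2, 2, 4) ⇒ equivalent

yes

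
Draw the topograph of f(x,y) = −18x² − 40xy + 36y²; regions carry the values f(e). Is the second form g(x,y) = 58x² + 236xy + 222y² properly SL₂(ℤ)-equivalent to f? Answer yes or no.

D₁ = 4192, D₂ = 4192
river cycle of f (length 14): (36, 40, -18), (-18, 32, 44), (44, 56, -6), (-6, 64, 4), (4, 64, -6), (-6, 56, 44), (44, 32, -18), (-18, 40, 36), (36, 32, -22), (-22, 56, 12), … (4 more)
river cycle of g (length 14): (44, 56, -6), (-6, 64, 4), (4, 64, -6), (-6, 56, 44), (44, 32, -18), (-18, 40, 36), (36, 32, -22), (-22, 56, 12), (12, 64, -2), (-2, 64, 12), … (4 more)
cycles coincide ⇒ equivalent

yes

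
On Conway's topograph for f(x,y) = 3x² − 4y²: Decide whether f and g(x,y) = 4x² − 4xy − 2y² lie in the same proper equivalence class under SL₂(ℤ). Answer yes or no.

D₁ = 48, D₂ = 48
river cycle of f (length 2): (3, 6, -1), (-1, 6, 3)
river cycle of g (length 2): (-2, 4, 4), (4, 4, -2)
cycles differ ⇒ inequivalent

no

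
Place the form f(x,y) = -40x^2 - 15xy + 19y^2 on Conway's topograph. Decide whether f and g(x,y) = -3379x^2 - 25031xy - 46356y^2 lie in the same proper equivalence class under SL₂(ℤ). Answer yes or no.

D₁ = 3265, D₂ = 3265
river cycle of f (length 66): (19, 53, -6), (-6, 55, 10), (10, 45, -31), (-31, 17, 24), (24, 31, -24), (-24, 17, 31), (31, 45, -10), (-10, 55, 6), (6, 53, -19), (-19, 23, 36), … (56 more)
river cycle of g (length 66): (19, 53, -6), (-6, 55, 10), (10, 45, -31), (-31, 17, 24), (24, 31, -24), (-24, 17, 31), (31, 45, -10), (-10, 55, 6), (6, 53, -19), (-19, 23, 36), … (56 more)
cycles coincide ⇒ equivalent

yes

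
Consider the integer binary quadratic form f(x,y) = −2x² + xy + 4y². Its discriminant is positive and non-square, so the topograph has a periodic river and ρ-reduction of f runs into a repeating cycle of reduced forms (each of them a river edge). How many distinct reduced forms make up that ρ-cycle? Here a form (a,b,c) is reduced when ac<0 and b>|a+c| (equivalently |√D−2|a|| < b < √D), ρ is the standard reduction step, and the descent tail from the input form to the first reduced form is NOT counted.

D = 33, ⌊√D⌋ = 5
descent: ρ → (4,-1,-2)
descent: ρ → (-2,5,1)  [lands on river]
river: ρ → (1,5,-2)
river: ρ → (-2,3,3)
river: ρ → (3,3,-2)
ρ-cycle length = 4 (tail of 2 descent steps not counted)

4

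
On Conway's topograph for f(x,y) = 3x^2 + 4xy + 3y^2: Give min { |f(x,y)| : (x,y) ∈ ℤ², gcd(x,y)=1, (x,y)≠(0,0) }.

translate: b→-2 (≡4 mod 6), so (3,4,3)→(3,-2,2)
flip: (3,-2,2)→(2,2,3)
reduced (well bottom): (2,2,3) with a≤c, −a<b≤a
well minimum = a = 2

2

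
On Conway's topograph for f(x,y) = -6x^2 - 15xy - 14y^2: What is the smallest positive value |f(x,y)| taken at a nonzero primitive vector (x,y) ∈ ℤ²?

translate: b→3 (≡15 mod 12), so (6,15,14)→(6,3,5)
flip: (6,3,5)→(5,-3,6)
reduced (well bottom): (5,-3,6) with a≤c, −a<b≤a
well minimum |f| = |-5| = 5 (negative-definite)

5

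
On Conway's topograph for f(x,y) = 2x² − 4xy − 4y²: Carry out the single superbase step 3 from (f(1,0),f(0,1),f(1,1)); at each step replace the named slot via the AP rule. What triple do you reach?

start (2,-4,-6) = (f(1,0),f(0,1),f(1,1))
replace slot 3: 2·(2+(-4)) − (-6) = 2 → (2,-4,2)

2,-4,2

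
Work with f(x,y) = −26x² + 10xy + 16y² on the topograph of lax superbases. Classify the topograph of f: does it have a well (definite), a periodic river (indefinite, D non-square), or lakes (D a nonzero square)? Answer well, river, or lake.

D = b²−4ac = 10² − 4·(-26)·16 = 1764
D = 42² is a perfect square ⇒ form factors over ℤ ⇒ lakes

lake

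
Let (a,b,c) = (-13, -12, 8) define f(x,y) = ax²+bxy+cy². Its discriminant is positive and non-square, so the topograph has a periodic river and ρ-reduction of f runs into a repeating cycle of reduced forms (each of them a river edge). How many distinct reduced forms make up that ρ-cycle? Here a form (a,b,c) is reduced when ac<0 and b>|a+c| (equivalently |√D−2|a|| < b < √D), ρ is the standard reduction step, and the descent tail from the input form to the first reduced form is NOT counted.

D = 560, ⌊√D⌋ = 23
descent: ρ → (8,12,-13)  [lands on river]
river: ρ → (-13,14,7)
river: ρ → (7,14,-13)
river: ρ → (-13,12,8)
river: ρ → (8,20,-5)
river: ρ → (-5,20,8)
ρ-cycle length = 6 (tail of 1 descent step not counted)

6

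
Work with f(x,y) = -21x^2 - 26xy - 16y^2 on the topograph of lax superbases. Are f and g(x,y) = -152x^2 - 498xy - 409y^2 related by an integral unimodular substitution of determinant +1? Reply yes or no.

D₁ = -668, D₂ = -668
f is negative-definite; reduce −f:
−f: translate: b→-16 (≡26 mod 42), so (21,26,16)→(21,-16,11)
−f: flip: (21,-16,11)→(11,16,21)
−f: translate: b→-6 (≡16 mod 22), so (11,16,21)→(11,-6,16)
−f: reduced (well bottom): (11,-6,16) with a≤c, −a<b≤a
flip sign back: reduced form of f is (-11,6,-16)
g is negative-definite; reduce −g:
−g: translate: b→-110 (≡498 mod 304), so (152,498,409)→(152,-110,21)
−g: flip: (152,-110,21)→(21,110,152)
−g: translate: b→-16 (≡110 mod 42), so (21,110,152)→(21,-16,11)
−g: flip: (21,-16,11)→(11,16,21)
−g: translate: b→-6 (≡16 mod 22), so (11,16,21)→(11,-6,16)
−g: reduced (well bottom): (11,-6,16) with a≤c, −a<b≤a
flip sign back: reduced form of g is (-11,6,-16)
reduced forms (-11, 6, -16) vs (-11, 6, -16) ⇒ equivalent

yes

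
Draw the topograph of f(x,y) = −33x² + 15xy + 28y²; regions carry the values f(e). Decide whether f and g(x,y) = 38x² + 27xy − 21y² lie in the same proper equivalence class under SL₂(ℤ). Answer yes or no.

D₁ = 3921, D₂ = 3921
river cycle of f (length 76): (28, 41, -20), (-20, 39, 30), (30, 21, -29), (-29, 37, 22), (22, 51, -15), (-15, 39, 40), (40, 41, -14), (-14, 43, 37), (37, 31, -20), (-20, 49, 19), … (66 more)
river cycle of g (length 76): (-21, 57, 8), (8, 55, -28), (-28, 57, 6), (6, 51, -55), (-55, 59, 2), (2, 61, -25), (-25, 39, 24), (24, 57, -7), (-7, 55, 32), (32, 9, -30), … (66 more)
cycles differ ⇒ inequivalent

no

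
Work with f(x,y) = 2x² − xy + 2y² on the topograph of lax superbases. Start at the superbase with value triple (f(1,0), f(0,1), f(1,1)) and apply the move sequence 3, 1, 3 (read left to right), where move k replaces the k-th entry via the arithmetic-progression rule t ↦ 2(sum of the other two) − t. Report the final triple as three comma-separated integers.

start (2,2,3) = (f(1,0),f(0,1),f(1,1))
replace slot 3: 2·(2+2) − 3 = 5 → (2,2,5)
replace slot 1: 2·(2+5) − 2 = 12 → (12,2,5)
replace slot 3: 2·(12+2) − 5 = 23 → (12,2,23)

12,2,23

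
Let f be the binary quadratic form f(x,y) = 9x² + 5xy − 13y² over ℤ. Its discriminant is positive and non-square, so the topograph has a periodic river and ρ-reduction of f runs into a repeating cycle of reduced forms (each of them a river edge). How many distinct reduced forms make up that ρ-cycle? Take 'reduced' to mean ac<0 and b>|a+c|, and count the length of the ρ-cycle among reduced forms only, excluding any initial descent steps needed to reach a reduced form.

D = 493, ⌊√D⌋ = 22
river: ρ → (-13,21,1)
river: ρ → (1,21,-13)
river: ρ → (-13,5,9)
river: ρ → (9,13,-9)
river: ρ → (-9,5,13)
river: ρ → (13,21,-1)
river: ρ → (-1,21,13)
river: ρ → (13,5,-9)
river: ρ → (-9,13,9)
river: ρ → (9,5,-13)
ρ-cycle length = 10 (tail of 0 descent steps not counted)

10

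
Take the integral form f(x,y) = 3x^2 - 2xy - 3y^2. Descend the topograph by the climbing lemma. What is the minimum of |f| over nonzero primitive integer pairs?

descent: ρ → (-3,2,3)  [lands on river]
river: ρ → (3,4,-2)
river: ρ → (-2,4,3)
river: ρ → (3,2,-3)
river: ρ → (-3,4,2)
river: ρ → (2,4,-3)
closes: descent 1, river 6
min |a| on river = 2

2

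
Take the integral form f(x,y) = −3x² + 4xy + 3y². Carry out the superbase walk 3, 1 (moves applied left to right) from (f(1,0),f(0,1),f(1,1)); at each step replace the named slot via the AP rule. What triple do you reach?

start (-3,3,4) = (f(1,0),f(0,1),f(1,1))
replace slot 3: 2·((-3)+3) − 4 = -4 → (-3,3,-4)
replace slot 1: 2·(3+(-4)) − (-3) = 1 → (1,3,-4)

1,3,-4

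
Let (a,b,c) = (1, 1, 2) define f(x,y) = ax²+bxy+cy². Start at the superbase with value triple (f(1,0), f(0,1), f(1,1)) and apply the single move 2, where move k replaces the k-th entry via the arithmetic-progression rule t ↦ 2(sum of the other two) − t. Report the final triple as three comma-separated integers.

start (1,2,4) = (f(1,0),f(0,1),f(1,1))
replace slot 2: 2·(1+4) − 2 = 8 → (1,8,4)

1,8,4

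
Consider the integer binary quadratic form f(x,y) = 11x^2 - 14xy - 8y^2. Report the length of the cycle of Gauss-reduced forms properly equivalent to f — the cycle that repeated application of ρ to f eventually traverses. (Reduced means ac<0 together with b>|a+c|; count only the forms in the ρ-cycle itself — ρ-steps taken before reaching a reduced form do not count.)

D = 548, ⌊√D⌋ = 23
descent: ρ → (-8,14,11)  [lands on river]
river: ρ → (11,8,-11)
river: ρ → (-11,14,8)
river: ρ → (8,18,-7)
river: ρ → (-7,10,16)
river: ρ → (16,22,-1)
river: ρ → (-1,22,16)
river: ρ → (16,10,-7)
river: ρ → (-7,18,8)
river: ρ → (8,14,-11)
river: ρ → (-11,8,11)
river: ρ → (11,14,-8)
river: ρ → (-8,18,7)
river: ρ → (7,10,-16)
river: ρ → (-16,22,1)
river: ρ → (1,22,-16)
river: ρ → (-16,10,7)
river: ρ → (7,18,-8)
ρ-cycle length = 18 (tail of 1 descent step not counted)

18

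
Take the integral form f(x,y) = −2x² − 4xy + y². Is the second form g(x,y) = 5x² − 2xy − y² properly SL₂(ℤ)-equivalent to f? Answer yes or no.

D₁ = 24, D₂ = 24
river cycle of f (length 2): (1, 4, -2), (-2, 4, 1)
river cycle of g (length 2): (-1, 4, 2), (2, 4, -1)
cycles differ ⇒ inequivalent

no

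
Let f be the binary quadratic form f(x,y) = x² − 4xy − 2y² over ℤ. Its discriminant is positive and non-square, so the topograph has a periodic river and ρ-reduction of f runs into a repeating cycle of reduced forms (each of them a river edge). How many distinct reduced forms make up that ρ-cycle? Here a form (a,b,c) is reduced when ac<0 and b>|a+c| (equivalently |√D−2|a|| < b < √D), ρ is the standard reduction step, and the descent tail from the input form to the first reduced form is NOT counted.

D = 24, ⌊√D⌋ = 4
descent: ρ → (-2,4,1)  [lands on river]
river: ρ → (1,4,-2)
ρ-cycle length = 2 (tail of 1 descent step not counted)

2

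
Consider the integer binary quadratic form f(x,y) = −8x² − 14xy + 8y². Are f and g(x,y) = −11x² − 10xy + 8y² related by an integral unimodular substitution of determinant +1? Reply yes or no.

D₁ = 452, D₂ = 452
river cycle of f (length 14): (8, 14, -8), (-8, 18, 4), (4, 14, -16), (-16, 18, 2), (2, 18, -16), (-16, 14, 4), (4, 18, -8), (-8, 14, 8), (8, 18, -4), (-4, 14, 16), … (4 more)
river cycle of g (length 18): (8, 10, -11), (-11, 12, 7), (7, 16, -7), (-7, 12, 11), (11, 10, -8), (-8, 6, 13), (13, 20, -1), (-1, 20, 13), (13, 6, -8), (-8, 10, 11), … (8 more)
cycles differ ⇒ inequivalent

no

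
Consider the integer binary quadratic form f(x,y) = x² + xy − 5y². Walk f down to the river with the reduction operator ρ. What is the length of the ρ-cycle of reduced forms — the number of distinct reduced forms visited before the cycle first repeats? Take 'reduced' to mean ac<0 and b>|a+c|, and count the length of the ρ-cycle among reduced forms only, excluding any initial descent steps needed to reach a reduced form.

D = 21, ⌊√D⌋ = 4
descent: ρ → (-5,-1,1)
descent: ρ → (1,3,-3)  [lands on river]
river: ρ → (-3,3,1)
ρ-cycle length = 2 (tail of 2 descent steps not counted)

2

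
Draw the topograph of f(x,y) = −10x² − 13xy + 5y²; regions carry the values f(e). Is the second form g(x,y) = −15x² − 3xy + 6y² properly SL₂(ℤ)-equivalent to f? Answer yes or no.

D₁ = 369, D₂ = 369
river cycle of f (length 16): (5, 13, -10), (-10, 7, 8), (8, 9, -9), (-9, 9, 8), (8, 7, -10), (-10, 13, 5), (5, 17, -4), (-4, 15, 9), (9, 3, -10), (-10, 17, 2), … (6 more)
river cycle of g (length 10): (6, 15, -6), (-6, 9, 12), (12, 15, -3), (-3, 15, 12), (12, 9, -6), (-6, 15, 6), (6, 9, -12), (-12, 15, 3), (3, 15, -12), (-12, 9, 6)
cycles differ ⇒ inequivalent

no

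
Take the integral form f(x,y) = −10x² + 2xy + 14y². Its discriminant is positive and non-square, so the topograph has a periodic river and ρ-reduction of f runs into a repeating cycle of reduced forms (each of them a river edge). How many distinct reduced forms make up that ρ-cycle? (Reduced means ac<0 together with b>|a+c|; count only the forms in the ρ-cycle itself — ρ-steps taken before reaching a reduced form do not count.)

D = 564, ⌊√D⌋ = 23
descent: ρ → (14,-2,-10)
descent: ρ → (-10,22,2)  [lands on river]
river: ρ → (2,22,-10)
river: ρ → (-10,18,6)
river: ρ → (6,18,-10)
ρ-cycle length = 4 (tail of 2 descent steps not counted)

4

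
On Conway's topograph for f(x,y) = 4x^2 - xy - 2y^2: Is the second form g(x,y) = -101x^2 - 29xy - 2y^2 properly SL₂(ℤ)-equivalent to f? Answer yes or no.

D₁ = 33, D₂ = 33
river cycle of f (length 4): (-2, 5, 1), (1, 5, -2), (-2, 3, 3), (3, 3, -2)
river cycle of g (length 4): (-2, 5, 1), (1, 5, -2), (-2, 3, 3), (3, 3, -2)
cycles coincide ⇒ equivalent

yes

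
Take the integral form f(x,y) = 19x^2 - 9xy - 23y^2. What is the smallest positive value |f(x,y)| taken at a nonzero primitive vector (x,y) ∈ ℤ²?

descent: ρ → (-23,9,19)  [lands on river]
river: ρ → (19,29,-13)
river: ρ → (-13,23,25)
river: ρ → (25,27,-11)
river: ρ → (-11,39,7)
river: ρ → (7,31,-31)
river: ρ → (-31,31,7)
river: ρ → (7,39,-11)
river: ρ → (-11,27,25)
river: ρ → (25,23,-13)
river: ρ → (-13,29,19)
river: ρ → (19,9,-23)
river: ρ → (-23,37,5)
river: ρ → (5,33,-37)
river: ρ → (-37,41,1)
river: ρ → (1,41,-37)
river: ρ → (-37,33,5)
river: ρ → (5,37,-23)
closes: descent 1, river 18
min |a| on river = 1

1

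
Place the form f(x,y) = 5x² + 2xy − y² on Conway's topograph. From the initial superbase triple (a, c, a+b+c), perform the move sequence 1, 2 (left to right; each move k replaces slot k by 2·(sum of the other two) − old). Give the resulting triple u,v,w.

start (5,-1,6) = (f(1,0),f(0,1),f(1,1))
replace slot 1: 2·((-1)+6) − 5 = 5 → (5,-1,6)
replace slot 2: 2·(5+6) − (-1) = 23 → (5,23,6)

5,23,6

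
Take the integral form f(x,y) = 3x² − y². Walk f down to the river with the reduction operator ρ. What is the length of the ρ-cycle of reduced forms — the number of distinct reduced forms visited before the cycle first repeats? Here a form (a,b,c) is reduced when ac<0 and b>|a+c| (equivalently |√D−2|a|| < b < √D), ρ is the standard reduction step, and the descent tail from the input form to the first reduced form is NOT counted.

D = 12, ⌊√D⌋ = 3
descent: ρ → (-1,2,2)  [lands on river]
river: ρ → (2,2,-1)
ρ-cycle length = 2 (tail of 1 descent step not counted)

2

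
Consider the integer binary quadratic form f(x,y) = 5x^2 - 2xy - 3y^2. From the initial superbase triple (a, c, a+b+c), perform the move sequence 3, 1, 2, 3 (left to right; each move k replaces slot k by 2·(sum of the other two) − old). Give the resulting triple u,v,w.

start (5,-3,0) = (f(1,0),f(0,1),f(1,1))
replace slot 3: 2·(5+(-3)) − 0 = 4 → (5,-3,4)
replace slot 1: 2·((-3)+4) − 5 = -3 → (-3,-3,4)
replace slot 2: 2·((-3)+4) − (-3) = 5 → (-3,5,4)
replace slot 3: 2·((-3)+5) − 4 = 0 → (-3,5,0)

-3,5,0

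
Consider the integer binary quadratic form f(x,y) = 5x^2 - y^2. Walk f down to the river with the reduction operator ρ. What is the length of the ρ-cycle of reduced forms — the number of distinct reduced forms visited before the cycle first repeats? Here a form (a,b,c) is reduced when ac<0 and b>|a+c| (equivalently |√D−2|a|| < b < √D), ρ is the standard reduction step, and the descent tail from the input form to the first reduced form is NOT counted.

D = 20, ⌊√D⌋ = 4
descent: ρ → (-1,4,1)  [lands on river]
river: ρ → (1,4,-1)
ρ-cycle length = 2 (tail of 1 descent step not counted)

2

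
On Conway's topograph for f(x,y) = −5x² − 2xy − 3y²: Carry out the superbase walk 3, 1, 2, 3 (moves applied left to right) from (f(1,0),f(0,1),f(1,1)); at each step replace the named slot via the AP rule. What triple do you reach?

start (-5,-3,-10) = (f(1,0),f(0,1),f(1,1))
replace slot 3: 2·((-5)+(-3)) − (-10) = -6 → (-5,-3,-6)
replace slot 1: 2·((-3)+(-6)) − (-5) = -13 → (-13,-3,-6)
replace slot 2: 2·((-13)+(-6)) − (-3) = -35 → (-13,-35,-6)
replace slot 3: 2·((-13)+(-35)) − (-6) = -90 → (-13,-35,-90)

-13,-35,-90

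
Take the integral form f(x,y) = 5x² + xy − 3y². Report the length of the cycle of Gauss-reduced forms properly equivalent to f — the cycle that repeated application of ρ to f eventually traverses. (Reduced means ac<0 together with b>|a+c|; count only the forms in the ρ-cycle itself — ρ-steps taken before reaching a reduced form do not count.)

D = 61, ⌊√D⌋ = 7
descent: ρ → (-3,5,3)  [lands on river]
river: ρ → (3,7,-1)
river: ρ → (-1,7,3)
river: ρ → (3,5,-3)
river: ρ → (-3,7,1)
river: ρ → (1,7,-3)
ρ-cycle length = 6 (tail of 1 descent step not counted)

6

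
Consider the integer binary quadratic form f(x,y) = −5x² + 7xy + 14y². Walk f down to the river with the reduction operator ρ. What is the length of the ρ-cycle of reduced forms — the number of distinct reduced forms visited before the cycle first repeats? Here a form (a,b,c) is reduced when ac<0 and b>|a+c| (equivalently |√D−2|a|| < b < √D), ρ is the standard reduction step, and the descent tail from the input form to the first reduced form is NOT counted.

D = 329, ⌊√D⌋ = 18
descent: ρ → (14,-7,-5)
descent: ρ → (-5,17,2)  [lands on river]
river: ρ → (2,15,-13)
river: ρ → (-13,11,4)
river: ρ → (4,13,-10)
river: ρ → (-10,7,7)
river: ρ → (7,7,-10)
river: ρ → (-10,13,4)
river: ρ → (4,11,-13)
river: ρ → (-13,15,2)
river: ρ → (2,17,-5)
river: ρ → (-5,13,8)
river: ρ → (8,3,-10)
river: ρ → (-10,17,1)
river: ρ → (1,17,-10)
river: ρ → (-10,3,8)
river: ρ → (8,13,-5)
ρ-cycle length = 16 (tail of 2 descent steps not counted)

16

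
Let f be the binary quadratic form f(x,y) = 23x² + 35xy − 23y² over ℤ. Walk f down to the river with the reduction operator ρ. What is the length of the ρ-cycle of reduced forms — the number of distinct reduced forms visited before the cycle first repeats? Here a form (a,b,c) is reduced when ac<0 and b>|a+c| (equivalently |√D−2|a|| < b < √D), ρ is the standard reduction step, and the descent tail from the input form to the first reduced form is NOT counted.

D = 3341, ⌊√D⌋ = 57
river: ρ → (-23,57,1)
river: ρ → (1,57,-23)
river: ρ → (-23,35,23)
river: ρ → (23,57,-1)
river: ρ → (-1,57,23)
river: ρ → (23,35,-23)
ρ-cycle length = 6 (tail of 0 descent steps not counted)

6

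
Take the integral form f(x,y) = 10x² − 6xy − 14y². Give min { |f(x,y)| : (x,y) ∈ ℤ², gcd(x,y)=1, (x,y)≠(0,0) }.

descent: ρ → (-14,6,10)  [lands on river]
river: ρ → (10,14,-10)
river: ρ → (-10,6,14)
river: ρ → (14,22,-2)
river: ρ → (-2,22,14)
river: ρ → (14,6,-10)
river: ρ → (-10,14,10)
river: ρ → (10,6,-14)
river: ρ → (-14,22,2)
river: ρ → (2,22,-14)
closes: descent 1, river 10
min |a| on river = 2

2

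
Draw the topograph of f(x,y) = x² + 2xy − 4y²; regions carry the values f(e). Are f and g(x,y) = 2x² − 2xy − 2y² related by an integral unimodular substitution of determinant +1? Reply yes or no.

D₁ = 20, D₂ = 20
river cycle of f (length 2): (1, 4, -1), (-1, 4, 1)
river cycle of g (length 2): (-2, 2, 2), (2, 2, -2)
cycles differ ⇒ inequivalent

no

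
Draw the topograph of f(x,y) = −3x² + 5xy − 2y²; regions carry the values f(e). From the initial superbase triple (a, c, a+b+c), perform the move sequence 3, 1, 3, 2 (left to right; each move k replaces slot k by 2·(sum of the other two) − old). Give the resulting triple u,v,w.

start (-3,-2,0) = (f(1,0),f(0,1),f(1,1))
replace slot 3: 2·((-3)+(-2)) − 0 = -10 → (-3,-2,-10)
replace slot 1: 2·((-2)+(-10)) − (-3) = -21 → (-21,-2,-10)
replace slot 3: 2·((-21)+(-2)) − (-10) = -36 → (-21,-2,-36)
replace slot 2: 2·((-21)+(-36)) − (-2) = -112 → (-21,-112,-36)

-21,-112,-36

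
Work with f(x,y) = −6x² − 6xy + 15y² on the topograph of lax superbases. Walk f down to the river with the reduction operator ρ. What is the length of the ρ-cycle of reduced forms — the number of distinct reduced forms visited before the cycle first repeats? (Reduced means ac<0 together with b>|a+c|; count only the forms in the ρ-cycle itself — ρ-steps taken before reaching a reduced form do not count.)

D = 396, ⌊√D⌋ = 19
descent: ρ → (15,6,-6)
descent: ρ → (-6,18,3)  [lands on river]
river: ρ → (3,18,-6)
ρ-cycle length = 2 (tail of 2 descent steps not counted)

2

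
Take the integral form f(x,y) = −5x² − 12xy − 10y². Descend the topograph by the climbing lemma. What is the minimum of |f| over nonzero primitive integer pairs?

translate: b→2 (≡12 mod 10), so (5,12,10)→(5,2,3)
flip: (5,2,3)→(3,-2,5)
reduced (well bottom): (3,-2,5) with a≤c, −a<b≤a
well minimum |f| = |-3| = 3 (negative-definite)

3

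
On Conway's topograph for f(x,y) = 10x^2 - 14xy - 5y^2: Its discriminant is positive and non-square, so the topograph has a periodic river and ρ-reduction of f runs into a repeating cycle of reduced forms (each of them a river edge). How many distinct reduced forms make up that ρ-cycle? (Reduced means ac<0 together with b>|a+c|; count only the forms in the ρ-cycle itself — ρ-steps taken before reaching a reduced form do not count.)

D = 396, ⌊√D⌋ = 19
descent: ρ → (-5,14,10)  [lands on river]
river: ρ → (10,6,-9)
river: ρ → (-9,12,7)
river: ρ → (7,16,-5)
ρ-cycle length = 4 (tail of 1 descent step not counted)

4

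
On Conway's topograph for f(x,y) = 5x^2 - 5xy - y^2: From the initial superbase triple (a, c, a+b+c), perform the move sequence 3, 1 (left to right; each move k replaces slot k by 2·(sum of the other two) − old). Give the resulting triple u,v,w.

start (5,-1,-1) = (f(1,0),f(0,1),f(1,1))
replace slot 3: 2·(5+(-1)) − (-1) = 9 → (5,-1,9)
replace slot 1: 2·((-1)+9) − 5 = 11 → (11,-1,9)

11,-1,9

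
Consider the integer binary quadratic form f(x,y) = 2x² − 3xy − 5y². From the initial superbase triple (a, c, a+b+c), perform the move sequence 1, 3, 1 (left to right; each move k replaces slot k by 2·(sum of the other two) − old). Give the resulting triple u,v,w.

start (2,-5,-6) = (f(1,0),f(0,1),f(1,1))
replace slot 1: 2·((-5)+(-6)) − 2 = -24 → (-24,-5,-6)
replace slot 3: 2·((-24)+(-5)) − (-6) = -52 → (-24,-5,-52)
replace slot 1: 2·((-5)+(-52)) − (-24) = -90 → (-90,-5,-52)

-90,-5,-52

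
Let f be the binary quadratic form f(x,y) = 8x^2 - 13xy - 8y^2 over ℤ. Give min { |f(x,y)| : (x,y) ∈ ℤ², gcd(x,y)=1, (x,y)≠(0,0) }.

descent: ρ → (-8,13,8)  [lands on river]
river: ρ → (8,19,-2)
river: ρ → (-2,17,17)
river: ρ → (17,17,-2)
river: ρ → (-2,19,8)
river: ρ → (8,13,-8)
river: ρ → (-8,19,2)
river: ρ → (2,17,-17)
river: ρ → (-17,17,2)
river: ρ → (2,19,-8)
closes: descent 1, river 10
min |a| on river = 2

2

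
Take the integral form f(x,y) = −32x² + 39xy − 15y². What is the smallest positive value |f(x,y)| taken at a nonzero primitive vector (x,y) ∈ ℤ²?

translate: b→25 (≡-39 mod 64), so (32,-39,15)→(32,25,8)
flip: (32,25,8)→(8,-25,32)
translate: b→7 (≡-25 mod 16), so (8,-25,32)→(8,7,14)
reduced (well bottom): (8,7,14) with a≤c, −a<b≤a
well minimum |f| = |-8| = 8 (negative-definite)

8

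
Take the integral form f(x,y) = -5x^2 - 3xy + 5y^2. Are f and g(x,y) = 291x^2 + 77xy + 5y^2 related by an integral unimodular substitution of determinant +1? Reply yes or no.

D₁ = 109, D₂ = 109
river cycle of f (length 14): (5, 3, -5), (-5, 7, 3), (3, 5, -7), (-7, 9, 1), (1, 9, -7), (-7, 5, 3), (3, 7, -5), (-5, 3, 5), (5, 7, -3), (-3, 5, 7), … (4 more)
river cycle of g (length 14): (5, 3, -5), (-5, 7, 3), (3, 5, -7), (-7, 9, 1), (1, 9, -7), (-7, 5, 3), (3, 7, -5), (-5, 3, 5), (5, 7, -3), (-3, 5, 7), … (4 more)
cycles coincide ⇒ equivalent

yes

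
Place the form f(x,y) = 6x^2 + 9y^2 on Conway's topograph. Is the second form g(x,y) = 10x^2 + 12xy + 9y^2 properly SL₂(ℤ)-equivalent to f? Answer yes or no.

D₁ = -216, D₂ = -216
f: reduced (well bottom): (6,0,9) with a≤c, −a<b≤a
g: translate: b→-8 (≡12 mod 20), so (10,12,9)→(10,-8,7)
g: flip: (10,-8,7)→(7,8,10)
g: translate: b→-6 (≡8 mod 14), so (7,8,10)→(7,-6,9)
g: reduced (well bottom): (7,-6,9) with a≤c, −a<b≤a
reduced forms (6, 0, 9) vs (7, -6, 9) ⇒ inequivalent

no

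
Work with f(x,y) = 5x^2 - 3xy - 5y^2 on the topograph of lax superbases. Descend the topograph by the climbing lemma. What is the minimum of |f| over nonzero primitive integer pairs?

descent: ρ → (-5,3,5)  [lands on river]
river: ρ → (5,7,-3)
river: ρ → (-3,5,7)
river: ρ → (7,9,-1)
river: ρ → (-1,9,7)
river: ρ → (7,5,-3)
river: ρ → (-3,7,5)
river: ρ → (5,3,-5)
river: ρ → (-5,7,3)
river: ρ → (3,5,-7)
river: ρ → (-7,9,1)
river: ρ → (1,9,-7)
river: ρ → (-7,5,3)
river: ρ → (3,7,-5)
closes: descent 1, river 14
min |a| on river = 1

1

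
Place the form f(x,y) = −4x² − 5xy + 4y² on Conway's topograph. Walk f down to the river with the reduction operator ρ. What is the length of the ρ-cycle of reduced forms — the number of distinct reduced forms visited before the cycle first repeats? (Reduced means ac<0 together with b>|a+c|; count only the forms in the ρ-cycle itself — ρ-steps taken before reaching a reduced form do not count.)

D = 89, ⌊√D⌋ = 9
descent: ρ → (4,5,-4)  [lands on river]
river: ρ → (-4,3,5)
river: ρ → (5,7,-2)
river: ρ → (-2,9,1)
river: ρ → (1,9,-2)
river: ρ → (-2,7,5)
river: ρ → (5,3,-4)
river: ρ → (-4,5,4)
river: ρ → (4,3,-5)
river: ρ → (-5,7,2)
river: ρ → (2,9,-1)
river: ρ → (-1,9,2)
river: ρ → (2,7,-5)
river: ρ → (-5,3,4)
ρ-cycle length = 14 (tail of 1 descent step not counted)

14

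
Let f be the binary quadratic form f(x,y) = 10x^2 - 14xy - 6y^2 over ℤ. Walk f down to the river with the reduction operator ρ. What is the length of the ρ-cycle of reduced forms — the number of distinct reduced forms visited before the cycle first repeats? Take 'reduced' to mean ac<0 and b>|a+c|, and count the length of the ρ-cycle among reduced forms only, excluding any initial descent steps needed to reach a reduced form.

D = 436, ⌊√D⌋ = 20
descent: ρ → (-6,14,10)  [lands on river]
river: ρ → (10,6,-10)
river: ρ → (-10,14,6)
river: ρ → (6,10,-14)
river: ρ → (-14,18,2)
river: ρ → (2,18,-14)
river: ρ → (-14,10,6)
river: ρ → (6,14,-10)
river: ρ → (-10,6,10)
river: ρ → (10,14,-6)
river: ρ → (-6,10,14)
river: ρ → (14,18,-2)
river: ρ → (-2,18,14)
river: ρ → (14,10,-6)
ρ-cycle length = 14 (tail of 1 descent step not counted)

14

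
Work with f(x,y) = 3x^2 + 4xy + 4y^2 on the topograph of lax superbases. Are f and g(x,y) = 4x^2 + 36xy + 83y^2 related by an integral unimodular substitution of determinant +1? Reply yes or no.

D₁ = -32, D₂ = -32
f: translate: b→-2 (≡4 mod 6), so (3,4,4)→(3,-2,3)
f: flip: (3,-2,3)→(3,2,3)
f: reduced (well bottom): (3,2,3) with a≤c, −a<b≤a
g: translate: b→4 (≡36 mod 8), so (4,36,83)→(4,4,3)
g: flip: (4,4,3)→(3,-4,4)
g: translate: b→2 (≡-4 mod 6), so (3,-4,4)→(3,2,3)
g: reduced (well bottom): (3,2,3) with a≤c, −a<b≤a
reduced forms (3, 2, 3) vs (3, 2, 3) ⇒ equivalent

yes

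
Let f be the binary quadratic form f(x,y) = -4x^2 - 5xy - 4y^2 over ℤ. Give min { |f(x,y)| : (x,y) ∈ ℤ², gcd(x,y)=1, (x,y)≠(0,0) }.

translate: b→-3 (≡5 mod 8), so (4,5,4)→(4,-3,3)
flip: (4,-3,3)→(3,3,4)
reduced (well bottom): (3,3,4) with a≤c, −a<b≤a
well minimum |f| = |-3| = 3 (negative-definite)

3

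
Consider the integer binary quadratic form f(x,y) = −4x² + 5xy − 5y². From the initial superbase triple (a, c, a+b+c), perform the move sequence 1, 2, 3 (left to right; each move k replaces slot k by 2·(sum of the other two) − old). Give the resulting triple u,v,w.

start (-4,-5,-4) = (f(1,0),f(0,1),f(1,1))
replace slot 1: 2·((-5)+(-4)) − (-4) = -14 → (-14,-5,-4)
replace slot 2: 2·((-14)+(-4)) − (-5) = -31 → (-14,-31,-4)
replace slot 3: 2·((-14)+(-31)) − (-4) = -86 → (-14,-31,-86)

-14,-31,-86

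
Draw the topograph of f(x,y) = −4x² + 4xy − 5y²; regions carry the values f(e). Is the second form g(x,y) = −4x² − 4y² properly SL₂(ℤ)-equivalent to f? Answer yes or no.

D₁ = -64, D₂ = -64
f is negative-definite; reduce −f:
−f: translate: b→4 (≡-4 mod 8), so (4,-4,5)→(4,4,5)
−f: reduced (well bottom): (4,4,5) with a≤c, −a<b≤a
flip sign back: reduced form of f is (-4,-4,-5)
g is negative-definite; reduce −g:
−g: reduced (well bottom): (4,0,4) with a≤c, −a<b≤a
flip sign back: reduced form of g is (-4,0,-4)
reduced forms (-4, -4, -5) vs (-4, 0, -4) ⇒ inequivalent

no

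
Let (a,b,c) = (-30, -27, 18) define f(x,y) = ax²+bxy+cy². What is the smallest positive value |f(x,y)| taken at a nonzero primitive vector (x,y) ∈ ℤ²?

descent: ρ → (18,27,-30)  [lands on river]
river: ρ → (-30,33,15)
river: ρ → (15,27,-36)
river: ρ → (-36,45,6)
river: ρ → (6,51,-12)
river: ρ → (-12,45,18)
closes: descent 1, river 6
min |a| on river = 6

6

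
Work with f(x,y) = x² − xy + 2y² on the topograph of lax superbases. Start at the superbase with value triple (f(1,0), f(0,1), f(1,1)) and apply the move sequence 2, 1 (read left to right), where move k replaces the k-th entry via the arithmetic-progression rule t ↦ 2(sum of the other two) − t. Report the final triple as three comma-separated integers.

start (1,2,2) = (f(1,0),f(0,1),f(1,1))
replace slot 2: 2·(1+2) − 2 = 4 → (1,4,2)
replace slot 1: 2·(4+2) − 1 = 11 → (11,4,2)

11,4,2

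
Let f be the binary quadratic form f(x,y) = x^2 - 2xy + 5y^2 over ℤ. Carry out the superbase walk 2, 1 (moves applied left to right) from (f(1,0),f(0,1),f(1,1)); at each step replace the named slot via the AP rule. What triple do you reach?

start (1,5,4) = (f(1,0),f(0,1),f(1,1))
replace slot 2: 2·(1+4) − 5 = 5 → (1,5,4)
replace slot 1: 2·(5+4) − 1 = 17 → (17,5,4)

17,5,4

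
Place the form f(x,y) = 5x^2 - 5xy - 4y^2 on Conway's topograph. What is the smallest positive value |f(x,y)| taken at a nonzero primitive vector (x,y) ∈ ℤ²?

descent: ρ → (-4,5,5)  [lands on river]
river: ρ → (5,5,-4)
river: ρ → (-4,3,6)
river: ρ → (6,9,-1)
river: ρ → (-1,9,6)
river: ρ → (6,3,-4)
closes: descent 1, river 6
min |a| on river = 1

1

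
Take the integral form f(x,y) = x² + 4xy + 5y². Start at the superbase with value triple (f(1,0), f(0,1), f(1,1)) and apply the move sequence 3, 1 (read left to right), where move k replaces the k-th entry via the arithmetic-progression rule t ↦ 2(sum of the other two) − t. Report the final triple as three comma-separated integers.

start (1,5,10) = (f(1,0),f(0,1),f(1,1))
replace slot 3: 2·(1+5) − 10 = 2 → (1,5,2)
replace slot 1: 2·(5+2) − 1 = 13 → (13,5,2)

13,5,2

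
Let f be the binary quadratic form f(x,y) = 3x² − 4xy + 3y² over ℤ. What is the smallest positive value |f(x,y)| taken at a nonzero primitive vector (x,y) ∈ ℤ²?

translate: b→2 (≡-4 mod 6), so (3,-4,3)→(3,2,2)
flip: (3,2,2)→(2,-2,3)
translate: b→2 (≡-2 mod 4), so (2,-2,3)→(2,2,3)
reduced (well bottom): (2,2,3) with a≤c, −a<b≤a
well minimum = a = 2

2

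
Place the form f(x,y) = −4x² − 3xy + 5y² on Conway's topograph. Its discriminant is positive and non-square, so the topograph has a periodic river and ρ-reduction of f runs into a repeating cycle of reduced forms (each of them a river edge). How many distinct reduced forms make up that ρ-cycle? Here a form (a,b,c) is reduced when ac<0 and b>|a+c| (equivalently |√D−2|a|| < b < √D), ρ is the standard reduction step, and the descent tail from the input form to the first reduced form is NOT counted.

D = 89, ⌊√D⌋ = 9
descent: ρ → (5,3,-4)  [lands on river]
river: ρ → (-4,5,4)
river: ρ → (4,3,-5)
river: ρ → (-5,7,2)
river: ρ → (2,9,-1)
river: ρ → (-1,9,2)
river: ρ → (2,7,-5)
river: ρ → (-5,3,4)
river: ρ → (4,5,-4)
river: ρ → (-4,3,5)
river: ρ → (5,7,-2)
river: ρ → (-2,9,1)
river: ρ → (1,9,-2)
river: ρ → (-2,7,5)
ρ-cycle length = 14 (tail of 1 descent step not counted)

14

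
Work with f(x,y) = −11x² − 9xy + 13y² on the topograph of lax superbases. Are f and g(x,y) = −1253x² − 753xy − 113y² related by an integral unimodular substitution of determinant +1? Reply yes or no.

D₁ = 653, D₂ = 653
river cycle of f (length 14): (13, 9, -11), (-11, 13, 11), (11, 9, -13), (-13, 17, 7), (7, 25, -1), (-1, 25, 7), (7, 17, -13), (-13, 9, 11), (11, 13, -11), (-11, 9, 13), … (4 more)
river cycle of g (length 14): (-11, 13, 11), (11, 9, -13), (-13, 17, 7), (7, 25, -1), (-1, 25, 7), (7, 17, -13), (-13, 9, 11), (11, 13, -11), (-11, 9, 13), (13, 17, -7), … (4 more)
cycles coincide ⇒ equivalent

yes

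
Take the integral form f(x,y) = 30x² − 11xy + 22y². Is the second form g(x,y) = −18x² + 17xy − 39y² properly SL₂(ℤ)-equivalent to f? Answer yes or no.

D₁ = -2519, D₂ = -2519
f: flip: (30,-11,22)→(22,11,30)
f: reduced (well bottom): (22,11,30) with a≤c, −a<b≤a
g is negative-definite; reduce −g:
−g: reduced (well bottom): (18,-17,39) with a≤c, −a<b≤a
flip sign back: reduced form of g is (-18,17,-39)
reduced forms (22, 11, 30) vs (-18, 17, -39) ⇒ inequivalent

no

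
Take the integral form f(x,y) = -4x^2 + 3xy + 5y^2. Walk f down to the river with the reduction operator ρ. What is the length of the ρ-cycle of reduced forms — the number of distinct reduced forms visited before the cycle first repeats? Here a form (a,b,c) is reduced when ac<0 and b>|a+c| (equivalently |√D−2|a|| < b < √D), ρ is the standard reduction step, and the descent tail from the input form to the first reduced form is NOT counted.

D = 89, ⌊√D⌋ = 9
river: ρ → (5,7,-2)
river: ρ → (-2,9,1)
river: ρ → (1,9,-2)
river: ρ → (-2,7,5)
river: ρ → (5,3,-4)
river: ρ → (-4,5,4)
river: ρ → (4,3,-5)
river: ρ → (-5,7,2)
river: ρ → (2,9,-1)
river: ρ → (-1,9,2)
river: ρ → (2,7,-5)
river: ρ → (-5,3,4)
river: ρ → (4,5,-4)
river: ρ → (-4,3,5)
ρ-cycle length = 14 (tail of 0 descent steps not counted)

14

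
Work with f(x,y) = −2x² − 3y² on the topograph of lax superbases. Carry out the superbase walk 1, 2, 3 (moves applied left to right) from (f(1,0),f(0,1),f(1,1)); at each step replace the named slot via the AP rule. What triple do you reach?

start (-2,-3,-5) = (f(1,0),f(0,1),f(1,1))
replace slot 1: 2·((-3)+(-5)) − (-2) = -14 → (-14,-3,-5)
replace slot 2: 2·((-14)+(-5)) − (-3) = -35 → (-14,-35,-5)
replace slot 3: 2·((-14)+(-35)) − (-5) = -93 → (-14,-35,-93)

-14,-35,-93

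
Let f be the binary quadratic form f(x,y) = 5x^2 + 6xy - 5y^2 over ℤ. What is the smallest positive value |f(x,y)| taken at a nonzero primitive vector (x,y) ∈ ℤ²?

river: ρ → (-5,4,6)
river: ρ → (6,8,-3)
river: ρ → (-3,10,3)
river: ρ → (3,8,-6)
river: ρ → (-6,4,5)
river: ρ → (5,6,-5)
closes: descent 0, river 6
min |a| on river = 3

3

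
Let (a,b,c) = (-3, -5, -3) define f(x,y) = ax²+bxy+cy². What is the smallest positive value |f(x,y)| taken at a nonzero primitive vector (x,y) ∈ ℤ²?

translate: b→-1 (≡5 mod 6), so (3,5,3)→(3,-1,1)
flip: (3,-1,1)→(1,1,3)
reduced (well bottom): (1,1,3) with a≤c, −a<b≤a
well minimum |f| = |-1| = 1 (negative-definite)

1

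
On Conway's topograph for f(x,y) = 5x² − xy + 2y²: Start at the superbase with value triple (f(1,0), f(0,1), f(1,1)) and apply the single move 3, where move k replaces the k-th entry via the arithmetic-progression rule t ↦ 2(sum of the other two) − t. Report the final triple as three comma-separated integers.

start (5,2,6) = (f(1,0),f(0,1),f(1,1))
replace slot 3: 2·(5+2) − 6 = 8 → (5,2,8)

5,2,8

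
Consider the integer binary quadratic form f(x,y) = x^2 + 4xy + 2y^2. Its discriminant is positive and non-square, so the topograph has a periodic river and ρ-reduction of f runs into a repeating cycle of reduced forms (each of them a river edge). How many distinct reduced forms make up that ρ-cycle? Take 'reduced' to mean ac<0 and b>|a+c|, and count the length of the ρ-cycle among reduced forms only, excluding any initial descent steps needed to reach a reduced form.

D = 8, ⌊√D⌋ = 2
descent: ρ → (2,0,-1)
descent: ρ → (-1,2,1)  [lands on river]
river: ρ → (1,2,-1)
ρ-cycle length = 2 (tail of 2 descent steps not counted)

2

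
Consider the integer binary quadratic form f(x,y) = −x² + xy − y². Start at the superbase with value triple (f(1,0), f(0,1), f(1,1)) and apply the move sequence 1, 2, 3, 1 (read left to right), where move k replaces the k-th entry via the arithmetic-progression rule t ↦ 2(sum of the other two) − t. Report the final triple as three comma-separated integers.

start (-1,-1,-1) = (f(1,0),f(0,1),f(1,1))
replace slot 1: 2·((-1)+(-1)) − (-1) = -3 → (-3,-1,-1)
replace slot 2: 2·((-3)+(-1)) − (-1) = -7 → (-3,-7,-1)
replace slot 3: 2·((-3)+(-7)) − (-1) = -19 → (-3,-7,-19)
replace slot 1: 2·((-7)+(-19)) − (-3) = -49 → (-49,-7,-19)

-49,-7,-19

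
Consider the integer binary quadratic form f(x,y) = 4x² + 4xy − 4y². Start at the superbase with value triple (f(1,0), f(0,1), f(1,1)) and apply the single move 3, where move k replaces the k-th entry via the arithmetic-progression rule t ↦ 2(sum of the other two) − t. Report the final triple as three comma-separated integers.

start (4,-4,4) = (f(1,0),f(0,1),f(1,1))
replace slot 3: 2·(4+(-4)) − 4 = -4 → (4,-4,-4)

4,-4,-4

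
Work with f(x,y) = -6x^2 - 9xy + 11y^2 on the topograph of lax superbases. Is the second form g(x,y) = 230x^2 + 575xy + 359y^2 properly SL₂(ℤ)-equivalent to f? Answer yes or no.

D₁ = 345, D₂ = 345
river cycle of f (length 10): (11, 9, -6), (-6, 15, 5), (5, 15, -6), (-6, 9, 11), (11, 13, -4), (-4, 11, 14), (14, 17, -1), (-1, 17, 14), (14, 11, -4), (-4, 13, 11)
river cycle of g (length 10): (-6, 15, 5), (5, 15, -6), (-6, 9, 11), (11, 13, -4), (-4, 11, 14), (14, 17, -1), (-1, 17, 14), (14, 11, -4), (-4, 13, 11), (11, 9, -6)
cycles coincide ⇒ equivalent

yes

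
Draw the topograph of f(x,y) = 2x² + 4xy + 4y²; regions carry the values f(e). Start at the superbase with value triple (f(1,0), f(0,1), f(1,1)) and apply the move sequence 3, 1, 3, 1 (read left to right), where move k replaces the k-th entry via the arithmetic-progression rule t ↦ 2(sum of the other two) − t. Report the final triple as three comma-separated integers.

start (2,4,10) = (f(1,0),f(0,1),f(1,1))
replace slot 3: 2·(2+4) − 10 = 2 → (2,4,2)
replace slot 1: 2·(4+2) − 2 = 10 → (10,4,2)
replace slot 3: 2·(10+4) − 2 = 26 → (10,4,26)
replace slot 1: 2·(4+26) − 10 = 50 → (50,4,26)

50,4,26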